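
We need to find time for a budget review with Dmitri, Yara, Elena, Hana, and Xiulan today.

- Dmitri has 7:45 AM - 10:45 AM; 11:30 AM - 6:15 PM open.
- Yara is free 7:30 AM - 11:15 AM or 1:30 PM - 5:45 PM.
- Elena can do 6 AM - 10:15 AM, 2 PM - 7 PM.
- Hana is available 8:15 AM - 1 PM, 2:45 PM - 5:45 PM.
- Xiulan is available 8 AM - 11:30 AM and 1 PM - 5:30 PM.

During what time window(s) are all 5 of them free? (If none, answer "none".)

08:15-10:15, 14:45-17:30

Dmitri ∩ Yara: 07:45-10:45, 13:30-17:45.
Dmitri ∩ Yara ∩ Elena: 07:45-10:15, 14:00-17:45.
Dmitri ∩ Yara ∩ Elena ∩ Hana: 08:15-10:15, 14:45-17:45.
Dmitri ∩ Yara ∩ Elena ∩ Hana ∩ Xiulan: 08:15-10:15, 14:45-17:30.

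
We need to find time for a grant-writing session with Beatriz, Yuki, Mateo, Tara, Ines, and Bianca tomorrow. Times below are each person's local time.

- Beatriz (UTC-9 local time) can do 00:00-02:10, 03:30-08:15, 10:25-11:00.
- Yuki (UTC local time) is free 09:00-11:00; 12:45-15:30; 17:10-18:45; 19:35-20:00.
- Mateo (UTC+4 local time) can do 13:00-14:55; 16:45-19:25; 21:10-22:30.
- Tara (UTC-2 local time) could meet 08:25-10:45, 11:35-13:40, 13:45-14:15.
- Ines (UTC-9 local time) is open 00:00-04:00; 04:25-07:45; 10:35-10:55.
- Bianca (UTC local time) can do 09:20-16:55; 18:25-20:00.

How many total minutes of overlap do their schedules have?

Beatriz in UTC: 09:00-11:10, 12:30-17:15, 19:25-20:00 (add 9h to convert from UTC-9).
Yuki in UTC: 09:00-11:00, 12:45-15:30, 17:10-18:45, 19:35-20:00.
Mateo in UTC: 09:00-10:55, 12:45-15:25, 17:10-18:30 (subtract 4h to convert from UTC+4).
Tara in UTC: 10:25-12:45, 13:35-15:40, 15:45-16:15 (add 2h to convert from UTC-2).
Ines in UTC: 09:00-13:00, 13:25-16:45, 19:35-19:55 (add 9h to convert from UTC-9).
Bianca in UTC: 09:20-16:55, 18:25-20:00.
Beatriz ∩ Yuki: 09:00-11:00, 12:45-15:30, 17:10-17:15, 19:35-20:00.
Beatriz ∩ Yuki ∩ Mateo: 09:00-10:55, 12:45-15:25, 17:10-17:15.
Beatriz ∩ Yuki ∩ Mateo ∩ Tara: 10:25-10:55, 13:35-15:25.
Beatriz ∩ Yuki ∩ Mateo ∩ Tara ∩ Ines: 10:25-10:55, 13:35-15:25.
Beatriz ∩ Yuki ∩ Mateo ∩ Tara ∩ Ines ∩ Bianca: 10:25-10:55, 13:35-15:25.
So the common availability across everyone is 10:25-10:55, 13:35-15:25.
Summing the common windows: 30 + 110 = 140 minutes.

140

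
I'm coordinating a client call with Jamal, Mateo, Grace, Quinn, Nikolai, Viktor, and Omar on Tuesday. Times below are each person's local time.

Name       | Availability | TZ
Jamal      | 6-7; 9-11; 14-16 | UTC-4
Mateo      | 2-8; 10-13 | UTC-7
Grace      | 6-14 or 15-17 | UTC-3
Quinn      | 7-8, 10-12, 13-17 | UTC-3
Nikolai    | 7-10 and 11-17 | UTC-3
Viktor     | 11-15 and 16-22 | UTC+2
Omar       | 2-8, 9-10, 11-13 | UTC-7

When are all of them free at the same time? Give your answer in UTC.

Jamal in UTC: 10:00-11:00, 13:00-15:00, 18:00-20:00 (add 4h to convert from UTC-4).
Mateo in UTC: 09:00-15:00, 17:00-20:00 (add 7h to convert from UTC-7).
Grace in UTC: 09:00-17:00, 18:00-20:00 (add 3h to convert from UTC-3).
Quinn in UTC: 10:00-11:00, 13:00-15:00, 16:00-20:00 (add 3h to convert from UTC-3).
Nikolai in UTC: 10:00-13:00, 14:00-20:00 (add 3h to convert from UTC-3).
Viktor in UTC: 09:00-13:00, 14:00-20:00 (subtract 2h to convert from UTC+2).
Omar in UTC: 09:00-15:00, 16:00-17:00, 18:00-20:00 (add 7h to convert from UTC-7).
Jamal ∩ Mateo: 10:00-11:00, 13:00-15:00, 18:00-20:00.
Jamal ∩ Mateo ∩ Grace: 10:00-11:00, 13:00-15:00, 18:00-20:00.
Jamal ∩ Mateo ∩ Grace ∩ Quinn: 10:00-11:00, 13:00-15:00, 18:00-20:00.
Jamal ∩ Mateo ∩ Grace ∩ Quinn ∩ Nikolai: 10:00-11:00, 14:00-15:00, 18:00-20:00.
Jamal ∩ Mateo ∩ Grace ∩ Quinn ∩ Nikolai ∩ Viktor: 10:00-11:00, 14:00-15:00, 18:00-20:00.
Jamal ∩ Mateo ∩ Grace ∩ Quinn ∩ Nikolai ∩ Viktor ∩ Omar: 10:00-11:00, 14:00-15:00, 18:00-20:00.

10:00-11:00, 14:00-15:00, 18:00-20:00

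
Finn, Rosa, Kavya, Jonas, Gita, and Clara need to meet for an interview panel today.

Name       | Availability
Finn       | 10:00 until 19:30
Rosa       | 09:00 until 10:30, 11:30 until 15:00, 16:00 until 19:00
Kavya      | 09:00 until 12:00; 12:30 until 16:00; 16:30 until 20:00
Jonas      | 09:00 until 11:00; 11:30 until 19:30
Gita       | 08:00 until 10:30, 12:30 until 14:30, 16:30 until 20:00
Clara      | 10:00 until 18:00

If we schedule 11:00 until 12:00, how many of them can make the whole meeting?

3

Finn, Kavya, and Clara can make the full 11:00-12:00 slot — that's 3.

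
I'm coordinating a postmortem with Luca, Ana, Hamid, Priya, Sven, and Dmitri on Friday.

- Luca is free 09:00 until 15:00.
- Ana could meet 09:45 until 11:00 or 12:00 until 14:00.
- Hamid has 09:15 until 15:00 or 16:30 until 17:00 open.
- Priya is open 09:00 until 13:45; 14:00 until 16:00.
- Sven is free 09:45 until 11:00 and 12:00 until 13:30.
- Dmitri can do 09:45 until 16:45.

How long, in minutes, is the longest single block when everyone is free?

Luca ∩ Ana: 09:45-11:00, 12:00-14:00.
Luca ∩ Ana ∩ Hamid: 09:45-11:00, 12:00-14:00.
Luca ∩ Ana ∩ Hamid ∩ Priya: 09:45-11:00, 12:00-13:45.
Luca ∩ Ana ∩ Hamid ∩ Priya ∩ Sven: 09:45-11:00, 12:00-13:30.
Luca ∩ Ana ∩ Hamid ∩ Priya ∩ Sven ∩ Dmitri: 09:45-11:00, 12:00-13:30.
The longest is 12:00-13:30 at 90 minutes.

90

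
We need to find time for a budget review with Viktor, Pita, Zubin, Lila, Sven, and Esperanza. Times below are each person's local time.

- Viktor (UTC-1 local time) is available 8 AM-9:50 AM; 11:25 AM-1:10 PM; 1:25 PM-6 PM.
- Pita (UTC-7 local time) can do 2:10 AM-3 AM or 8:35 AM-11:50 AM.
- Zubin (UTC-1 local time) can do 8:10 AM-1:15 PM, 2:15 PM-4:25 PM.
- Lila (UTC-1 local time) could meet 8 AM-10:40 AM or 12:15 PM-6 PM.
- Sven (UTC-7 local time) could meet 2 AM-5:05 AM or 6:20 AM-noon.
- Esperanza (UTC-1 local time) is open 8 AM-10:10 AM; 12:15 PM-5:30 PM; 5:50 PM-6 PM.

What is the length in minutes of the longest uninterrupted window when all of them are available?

110

Viktor in UTC: 09:00-10:50, 12:25-14:10, 14:25-19:00 (add 1h to convert from UTC-1).
Pita in UTC: 09:10-10:00, 15:35-18:50 (add 7h to convert from UTC-7).
Zubin in UTC: 09:10-14:15, 15:15-17:25 (add 1h to convert from UTC-1).
Lila in UTC: 09:00-11:40, 13:15-19:00 (add 1h to convert from UTC-1).
Sven in UTC: 09:00-12:05, 13:20-19:00 (add 7h to convert from UTC-7).
Esperanza in UTC: 09:00-11:10, 13:15-18:30, 18:50-19:00 (add 1h to convert from UTC-1).
Viktor ∩ Pita: 09:10-10:00, 15:35-18:50.
Viktor ∩ Pita ∩ Zubin: 09:10-10:00, 15:35-17:25.
Viktor ∩ Pita ∩ Zubin ∩ Lila: 09:10-10:00, 15:35-17:25.
Viktor ∩ Pita ∩ Zubin ∩ Lila ∩ Sven: 09:10-10:00, 15:35-17:25.
Viktor ∩ Pita ∩ Zubin ∩ Lila ∩ Sven ∩ Esperanza: 09:10-10:00, 15:35-17:25.
So the common availability across everyone is 09:10-10:00, 15:35-17:25.
The longest is 15:35-17:25 at 110 minutes.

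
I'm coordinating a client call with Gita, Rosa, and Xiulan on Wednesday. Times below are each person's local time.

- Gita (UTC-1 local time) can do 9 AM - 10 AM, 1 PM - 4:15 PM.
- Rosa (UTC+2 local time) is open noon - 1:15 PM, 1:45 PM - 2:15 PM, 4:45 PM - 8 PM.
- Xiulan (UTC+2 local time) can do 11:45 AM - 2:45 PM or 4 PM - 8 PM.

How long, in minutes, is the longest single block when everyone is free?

Gita in UTC: 10:00-11:00, 14:00-17:15 (add 1h to convert from UTC-1).
Rosa in UTC: 10:00-11:15, 11:45-12:15, 14:45-18:00 (subtract 2h to convert from UTC+2).
Xiulan in UTC: 09:45-12:45, 14:00-18:00 (subtract 2h to convert from UTC+2).
Gita ∩ Rosa: 10:00-11:00, 14:45-17:15.
Gita ∩ Rosa ∩ Xiulan: 10:00-11:00, 14:45-17:15.
So the common availability across everyone is 10:00-11:00, 14:45-17:15.
The longest is 14:45-17:15 at 150 minutes.

150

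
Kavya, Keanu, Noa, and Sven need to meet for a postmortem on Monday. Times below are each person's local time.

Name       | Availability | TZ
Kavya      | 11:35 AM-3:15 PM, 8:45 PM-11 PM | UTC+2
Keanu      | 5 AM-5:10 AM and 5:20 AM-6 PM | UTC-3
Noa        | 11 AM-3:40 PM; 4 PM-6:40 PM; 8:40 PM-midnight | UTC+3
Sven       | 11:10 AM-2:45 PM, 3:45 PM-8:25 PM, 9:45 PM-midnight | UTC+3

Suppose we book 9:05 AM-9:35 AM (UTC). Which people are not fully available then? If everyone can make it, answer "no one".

Kavya

Kavya in UTC: 09:35-13:15, 18:45-21:00 (subtract 2h to convert from UTC+2).
Keanu in UTC: 08:00-08:10, 08:20-21:00 (add 3h to convert from UTC-3).
Noa in UTC: 08:00-12:40, 13:00-15:40, 17:40-21:00 (subtract 3h to convert from UTC+3).
Sven in UTC: 08:10-11:45, 12:45-17:25, 18:45-21:00 (subtract 3h to convert from UTC+3).
Kavya: not fully free for 09:05-09:35. Keanu: free for 09:05-09:35. Noa: free for 09:05-09:35. Sven: free for 09:05-09:35.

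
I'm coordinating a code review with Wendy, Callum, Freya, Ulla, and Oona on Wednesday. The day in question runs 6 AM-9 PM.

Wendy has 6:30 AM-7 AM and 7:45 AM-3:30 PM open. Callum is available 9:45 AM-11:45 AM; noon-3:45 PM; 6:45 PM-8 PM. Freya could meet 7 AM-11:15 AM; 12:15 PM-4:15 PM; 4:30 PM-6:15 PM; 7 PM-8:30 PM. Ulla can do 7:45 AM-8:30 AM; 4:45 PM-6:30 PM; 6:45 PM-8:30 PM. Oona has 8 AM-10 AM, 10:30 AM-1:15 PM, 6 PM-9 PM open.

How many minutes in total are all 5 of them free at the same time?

0

Wendy ∩ Callum: 09:45-11:45, 12:00-15:30.
Wendy ∩ Callum ∩ Freya: 09:45-11:15, 12:15-15:30.
Wendy ∩ Callum ∩ Freya ∩ Ulla: ∅.
Wendy ∩ Callum ∩ Freya ∩ Ulla ∩ Oona: ∅.
There is no time when everyone is free.
There is no common window, so the total is 0 minutes.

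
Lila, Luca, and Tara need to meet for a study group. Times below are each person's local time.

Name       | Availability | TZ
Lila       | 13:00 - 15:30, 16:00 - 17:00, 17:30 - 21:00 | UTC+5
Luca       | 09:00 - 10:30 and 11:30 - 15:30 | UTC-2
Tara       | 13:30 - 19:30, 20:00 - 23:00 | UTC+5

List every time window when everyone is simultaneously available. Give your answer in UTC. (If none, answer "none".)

Lila in UTC: 08:00-10:30, 11:00-12:00, 12:30-16:00 (subtract 5h to convert from UTC+5).
Luca in UTC: 11:00-12:30, 13:30-17:30 (add 2h to convert from UTC-2).
Tara in UTC: 08:30-14:30, 15:00-18:00 (subtract 5h to convert from UTC+5).
Lila ∩ Luca: 11:00-12:00, 13:30-16:00.
Lila ∩ Luca ∩ Tara: 11:00-12:00, 13:30-14:30, 15:00-16:00.
Those are the intersection windows.

11:00-12:00, 13:30-14:30, 15:00-16:00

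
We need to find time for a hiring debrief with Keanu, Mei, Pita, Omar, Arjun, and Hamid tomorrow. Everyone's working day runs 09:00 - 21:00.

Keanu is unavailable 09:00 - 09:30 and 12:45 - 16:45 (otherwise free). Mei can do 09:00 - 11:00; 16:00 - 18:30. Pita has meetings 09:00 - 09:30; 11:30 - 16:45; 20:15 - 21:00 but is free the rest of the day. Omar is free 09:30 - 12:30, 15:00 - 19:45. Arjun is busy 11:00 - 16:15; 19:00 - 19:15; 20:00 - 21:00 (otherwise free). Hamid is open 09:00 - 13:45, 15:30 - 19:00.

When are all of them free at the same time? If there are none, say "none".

Keanu free: 09:30-12:45, 16:45-21:00 (invert busy blocks within the working day).
Mei free: 09:00-11:00, 16:00-18:30.
Pita free: 09:30-11:30, 16:45-20:15 (invert busy blocks within the working day).
Omar free: 09:30-12:30, 15:00-19:45.
Arjun free: 09:00-11:00, 16:15-19:00, 19:15-20:00 (invert busy blocks within the working day).
Hamid free: 09:00-13:45, 15:30-19:00.
Keanu ∩ Mei: 09:30-11:00, 16:45-18:30.
Keanu ∩ Mei ∩ Pita: 09:30-11:00, 16:45-18:30.
Keanu ∩ Mei ∩ Pita ∩ Omar: 09:30-11:00, 16:45-18:30.
Keanu ∩ Mei ∩ Pita ∩ Omar ∩ Arjun: 09:30-11:00, 16:45-18:30.
Keanu ∩ Mei ∩ Pita ∩ Omar ∩ Arjun ∩ Hamid: 09:30-11:00, 16:45-18:30.

09:30-11:00, 16:45-18:30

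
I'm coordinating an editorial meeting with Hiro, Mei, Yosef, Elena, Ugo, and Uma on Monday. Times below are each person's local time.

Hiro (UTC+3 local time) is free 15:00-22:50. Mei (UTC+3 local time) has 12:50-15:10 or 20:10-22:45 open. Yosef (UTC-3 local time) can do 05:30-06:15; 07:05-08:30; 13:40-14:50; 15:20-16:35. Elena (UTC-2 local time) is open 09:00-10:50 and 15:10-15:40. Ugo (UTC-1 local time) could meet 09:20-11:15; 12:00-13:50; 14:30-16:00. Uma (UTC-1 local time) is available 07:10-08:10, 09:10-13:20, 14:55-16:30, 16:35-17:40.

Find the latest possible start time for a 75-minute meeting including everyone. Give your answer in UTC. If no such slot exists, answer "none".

Hiro in UTC: 12:00-19:50 (subtract 3h to convert from UTC+3).
Mei in UTC: 09:50-12:10, 17:10-19:45 (subtract 3h to convert from UTC+3).
Yosef in UTC: 08:30-09:15, 10:05-11:30, 16:40-17:50, 18:20-19:35 (add 3h to convert from UTC-3).
Elena in UTC: 11:00-12:50, 17:10-17:40 (add 2h to convert from UTC-2).
Ugo in UTC: 10:20-12:15, 13:00-14:50, 15:30-17:00 (add 1h to convert from UTC-1).
Uma in UTC: 08:10-09:10, 10:10-14:20, 15:55-17:30, 17:35-18:40 (add 1h to convert from UTC-1).
Hiro ∩ Mei: 12:00-12:10, 17:10-19:45.
Hiro ∩ Mei ∩ Yosef: 17:10-17:50, 18:20-19:35.
Hiro ∩ Mei ∩ Yosef ∩ Elena: 17:10-17:40.
Hiro ∩ Mei ∩ Yosef ∩ Elena ∩ Ugo: ∅.
Hiro ∩ Mei ∩ Yosef ∩ Elena ∩ Ugo ∩ Uma: ∅.
There is no time when everyone is free.
No common window is at least 75 minutes long.

none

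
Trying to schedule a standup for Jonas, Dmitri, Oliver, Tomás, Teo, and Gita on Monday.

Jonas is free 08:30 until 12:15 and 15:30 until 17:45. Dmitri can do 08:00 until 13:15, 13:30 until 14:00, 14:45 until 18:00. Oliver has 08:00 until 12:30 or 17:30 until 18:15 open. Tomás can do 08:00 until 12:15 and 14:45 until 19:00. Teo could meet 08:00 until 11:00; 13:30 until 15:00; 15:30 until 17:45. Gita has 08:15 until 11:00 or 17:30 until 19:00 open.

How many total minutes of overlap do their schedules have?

165

Jonas ∩ Dmitri: 08:30-12:15, 15:30-17:45.
Jonas ∩ Dmitri ∩ Oliver: 08:30-12:15, 17:30-17:45.
Jonas ∩ Dmitri ∩ Oliver ∩ Tomás: 08:30-12:15, 17:30-17:45.
Jonas ∩ Dmitri ∩ Oliver ∩ Tomás ∩ Teo: 08:30-11:00, 17:30-17:45.
Jonas ∩ Dmitri ∩ Oliver ∩ Tomás ∩ Teo ∩ Gita: 08:30-11:00, 17:30-17:45.
Summing the common windows: 150 + 15 = 165 minutes.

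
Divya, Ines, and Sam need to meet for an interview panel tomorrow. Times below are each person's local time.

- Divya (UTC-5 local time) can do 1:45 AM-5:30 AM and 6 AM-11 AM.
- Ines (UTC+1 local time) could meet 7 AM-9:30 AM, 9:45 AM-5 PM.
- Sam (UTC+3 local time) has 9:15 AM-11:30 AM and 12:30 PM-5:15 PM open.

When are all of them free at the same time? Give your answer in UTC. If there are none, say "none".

Divya in UTC: 06:45-10:30, 11:00-16:00 (add 5h to convert from UTC-5).
Ines in UTC: 06:00-08:30, 08:45-16:00 (subtract 1h to convert from UTC+1).
Sam in UTC: 06:15-08:30, 09:30-14:15 (subtract 3h to convert from UTC+3).
Divya ∩ Ines: 06:45-08:30, 08:45-10:30, 11:00-16:00.
Divya ∩ Ines ∩ Sam: 06:45-08:30, 09:30-10:30, 11:00-14:15.
So the common availability across everyone is 06:45-08:30, 09:30-10:30, 11:00-14:15.

06:45-08:30, 09:30-10:30, 11:00-14:15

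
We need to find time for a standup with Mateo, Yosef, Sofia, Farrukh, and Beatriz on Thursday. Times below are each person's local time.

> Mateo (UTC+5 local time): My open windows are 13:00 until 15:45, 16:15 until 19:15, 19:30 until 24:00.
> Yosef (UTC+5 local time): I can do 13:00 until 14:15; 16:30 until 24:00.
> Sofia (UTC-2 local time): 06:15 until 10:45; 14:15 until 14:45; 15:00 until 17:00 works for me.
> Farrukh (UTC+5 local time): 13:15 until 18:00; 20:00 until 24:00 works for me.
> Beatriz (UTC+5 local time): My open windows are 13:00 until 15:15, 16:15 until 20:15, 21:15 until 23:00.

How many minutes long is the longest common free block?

75

Mateo in UTC: 08:00-10:45, 11:15-14:15, 14:30-19:00 (subtract 5h to convert from UTC+5).
Yosef in UTC: 08:00-09:15, 11:30-19:00 (subtract 5h to convert from UTC+5).
Sofia in UTC: 08:15-12:45, 16:15-16:45, 17:00-19:00 (add 2h to convert from UTC-2).
Farrukh in UTC: 08:15-13:00, 15:00-19:00 (subtract 5h to convert from UTC+5).
Beatriz in UTC: 08:00-10:15, 11:15-15:15, 16:15-18:00 (subtract 5h to convert from UTC+5).
Mateo ∩ Yosef: 08:00-09:15, 11:30-14:15, 14:30-19:00.
Mateo ∩ Yosef ∩ Sofia: 08:15-09:15, 11:30-12:45, 16:15-16:45, 17:00-19:00.
Mateo ∩ Yosef ∩ Sofia ∩ Farrukh: 08:15-09:15, 11:30-12:45, 16:15-16:45, 17:00-19:00.
Mateo ∩ Yosef ∩ Sofia ∩ Farrukh ∩ Beatriz: 08:15-09:15, 11:30-12:45, 16:15-16:45, 17:00-18:00.
The longest is 11:30-12:45 at 75 minutes.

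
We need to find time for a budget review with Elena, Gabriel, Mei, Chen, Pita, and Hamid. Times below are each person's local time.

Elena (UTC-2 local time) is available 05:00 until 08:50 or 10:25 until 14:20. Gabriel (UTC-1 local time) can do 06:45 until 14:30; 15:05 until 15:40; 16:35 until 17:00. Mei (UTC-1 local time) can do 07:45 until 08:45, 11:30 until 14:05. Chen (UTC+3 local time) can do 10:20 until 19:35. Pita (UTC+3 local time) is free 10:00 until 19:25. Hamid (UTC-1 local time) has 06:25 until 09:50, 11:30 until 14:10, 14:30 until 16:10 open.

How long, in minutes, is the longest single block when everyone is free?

155

Elena in UTC: 07:00-10:50, 12:25-16:20 (add 2h to convert from UTC-2).
Gabriel in UTC: 07:45-15:30, 16:05-16:40, 17:35-18:00 (add 1h to convert from UTC-1).
Mei in UTC: 08:45-09:45, 12:30-15:05 (add 1h to convert from UTC-1).
Chen in UTC: 07:20-16:35 (subtract 3h to convert from UTC+3).
Pita in UTC: 07:00-16:25 (subtract 3h to convert from UTC+3).
Hamid in UTC: 07:25-10:50, 12:30-15:10, 15:30-17:10 (add 1h to convert from UTC-1).
Elena ∩ Gabriel: 07:45-10:50, 12:25-15:30, 16:05-16:20.
Elena ∩ Gabriel ∩ Mei: 08:45-09:45, 12:30-15:05.
Elena ∩ Gabriel ∩ Mei ∩ Chen: 08:45-09:45, 12:30-15:05.
Elena ∩ Gabriel ∩ Mei ∩ Chen ∩ Pita: 08:45-09:45, 12:30-15:05.
Elena ∩ Gabriel ∩ Mei ∩ Chen ∩ Pita ∩ Hamid: 08:45-09:45, 12:30-15:05.
Those are the intersection windows.
The longest is 12:30-15:05 at 155 minutes.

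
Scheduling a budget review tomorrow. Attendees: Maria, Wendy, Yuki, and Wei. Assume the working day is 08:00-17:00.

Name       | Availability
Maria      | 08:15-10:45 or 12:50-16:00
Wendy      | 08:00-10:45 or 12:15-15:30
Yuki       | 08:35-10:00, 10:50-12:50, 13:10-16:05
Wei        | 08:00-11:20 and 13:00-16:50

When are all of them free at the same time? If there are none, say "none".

08:35-10:00, 13:10-15:30

Maria ∩ Wendy: 08:15-10:45, 12:50-15:30.
Maria ∩ Wendy ∩ Yuki: 08:35-10:00, 13:10-15:30.
Maria ∩ Wendy ∩ Yuki ∩ Wei: 08:35-10:00, 13:10-15:30.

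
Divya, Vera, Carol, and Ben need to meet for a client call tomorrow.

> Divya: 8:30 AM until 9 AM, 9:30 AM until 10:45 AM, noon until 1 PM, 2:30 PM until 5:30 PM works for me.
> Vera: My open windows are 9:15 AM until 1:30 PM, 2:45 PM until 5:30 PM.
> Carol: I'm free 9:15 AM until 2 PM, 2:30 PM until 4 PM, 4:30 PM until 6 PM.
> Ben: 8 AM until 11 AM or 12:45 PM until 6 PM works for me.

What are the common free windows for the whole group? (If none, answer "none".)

Divya ∩ Vera: 09:30-10:45, 12:00-13:00, 14:45-17:30.
Divya ∩ Vera ∩ Carol: 09:30-10:45, 12:00-13:00, 14:45-16:00, 16:30-17:30.
Divya ∩ Vera ∩ Carol ∩ Ben: 09:30-10:45, 12:45-13:00, 14:45-16:00, 16:30-17:30.
Those are the intersection windows.

09:30-10:45, 12:45-13:00, 14:45-16:00, 16:30-17:30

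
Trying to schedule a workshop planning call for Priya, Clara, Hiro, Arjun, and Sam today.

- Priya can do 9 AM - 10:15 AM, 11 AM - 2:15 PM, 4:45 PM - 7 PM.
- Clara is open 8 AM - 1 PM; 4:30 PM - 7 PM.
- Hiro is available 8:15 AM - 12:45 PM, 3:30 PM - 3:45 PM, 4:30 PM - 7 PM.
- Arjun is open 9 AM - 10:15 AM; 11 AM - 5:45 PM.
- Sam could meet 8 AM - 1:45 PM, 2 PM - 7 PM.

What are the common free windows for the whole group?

09:00-10:15, 11:00-12:45, 16:45-17:45

Priya ∩ Clara: 09:00-10:15, 11:00-13:00, 16:45-19:00.
Priya ∩ Clara ∩ Hiro: 09:00-10:15, 11:00-12:45, 16:45-19:00.
Priya ∩ Clara ∩ Hiro ∩ Arjun: 09:00-10:15, 11:00-12:45, 16:45-17:45.
Priya ∩ Clara ∩ Hiro ∩ Arjun ∩ Sam: 09:00-10:15, 11:00-12:45, 16:45-17:45.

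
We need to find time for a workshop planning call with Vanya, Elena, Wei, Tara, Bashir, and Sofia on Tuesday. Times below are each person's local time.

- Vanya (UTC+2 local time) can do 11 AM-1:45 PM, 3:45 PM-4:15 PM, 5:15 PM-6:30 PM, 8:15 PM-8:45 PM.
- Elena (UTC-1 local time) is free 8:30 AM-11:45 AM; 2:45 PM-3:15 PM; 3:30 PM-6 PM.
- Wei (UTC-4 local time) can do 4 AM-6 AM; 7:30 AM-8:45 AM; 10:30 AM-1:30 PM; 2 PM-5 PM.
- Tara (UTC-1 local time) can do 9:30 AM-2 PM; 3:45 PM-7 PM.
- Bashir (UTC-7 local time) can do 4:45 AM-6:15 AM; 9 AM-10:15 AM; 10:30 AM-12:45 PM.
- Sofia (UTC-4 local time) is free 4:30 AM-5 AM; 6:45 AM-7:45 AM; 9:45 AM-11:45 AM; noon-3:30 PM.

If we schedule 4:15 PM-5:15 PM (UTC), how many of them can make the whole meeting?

3

Vanya in UTC: 09:00-11:45, 13:45-14:15, 15:15-16:30, 18:15-18:45 (subtract 2h to convert from UTC+2).
Elena in UTC: 09:30-12:45, 15:45-16:15, 16:30-19:00 (add 1h to convert from UTC-1).
Wei in UTC: 08:00-10:00, 11:30-12:45, 14:30-17:30, 18:00-21:00 (add 4h to convert from UTC-4).
Tara in UTC: 10:30-15:00, 16:45-20:00 (add 1h to convert from UTC-1).
Bashir in UTC: 11:45-13:15, 16:00-17:15, 17:30-19:45 (add 7h to convert from UTC-7).
Sofia in UTC: 08:30-09:00, 10:45-11:45, 13:45-15:45, 16:00-19:30 (add 4h to convert from UTC-4).
Wei, Bashir, and Sofia can make the full 16:15-17:15 slot — that's 3.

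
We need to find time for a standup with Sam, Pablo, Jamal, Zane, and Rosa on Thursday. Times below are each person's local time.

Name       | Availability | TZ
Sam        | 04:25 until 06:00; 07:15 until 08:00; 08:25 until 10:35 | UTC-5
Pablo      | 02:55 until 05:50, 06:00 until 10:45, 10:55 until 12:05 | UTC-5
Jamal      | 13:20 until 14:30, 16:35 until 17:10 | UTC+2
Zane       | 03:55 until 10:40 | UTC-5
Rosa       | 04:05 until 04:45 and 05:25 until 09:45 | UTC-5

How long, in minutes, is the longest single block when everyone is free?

15

Sam in UTC: 09:25-11:00, 12:15-13:00, 13:25-15:35 (add 5h to convert from UTC-5).
Pablo in UTC: 07:55-10:50, 11:00-15:45, 15:55-17:05 (add 5h to convert from UTC-5).
Jamal in UTC: 11:20-12:30, 14:35-15:10 (subtract 2h to convert from UTC+2).
Zane in UTC: 08:55-15:40 (add 5h to convert from UTC-5).
Rosa in UTC: 09:05-09:45, 10:25-14:45 (add 5h to convert from UTC-5).
Sam ∩ Pablo: 09:25-10:50, 12:15-13:00, 13:25-15:35.
Sam ∩ Pablo ∩ Jamal: 12:15-12:30, 14:35-15:10.
Sam ∩ Pablo ∩ Jamal ∩ Zane: 12:15-12:30, 14:35-15:10.
Sam ∩ Pablo ∩ Jamal ∩ Zane ∩ Rosa: 12:15-12:30, 14:35-14:45.
The longest is 12:15-12:30 at 15 minutes.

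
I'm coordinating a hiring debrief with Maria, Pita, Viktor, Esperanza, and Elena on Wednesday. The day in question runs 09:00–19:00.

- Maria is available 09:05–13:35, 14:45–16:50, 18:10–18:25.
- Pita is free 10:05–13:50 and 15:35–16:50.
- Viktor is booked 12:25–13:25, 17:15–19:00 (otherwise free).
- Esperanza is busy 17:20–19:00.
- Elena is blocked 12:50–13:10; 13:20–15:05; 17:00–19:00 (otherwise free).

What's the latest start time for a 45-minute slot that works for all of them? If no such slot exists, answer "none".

16:05

Maria free: 09:05-13:35, 14:45-16:50, 18:10-18:25.
Pita free: 10:05-13:50, 15:35-16:50.
Viktor free: 09:00-12:25, 13:25-17:15 (invert busy blocks within the working day).
Esperanza free: 09:00-17:20 (invert busy blocks within the working day).
Elena free: 09:00-12:50, 13:10-13:20, 15:05-17:00 (invert busy blocks within the working day).
Maria ∩ Pita: 10:05-13:35, 15:35-16:50.
Maria ∩ Pita ∩ Viktor: 10:05-12:25, 13:25-13:35, 15:35-16:50.
Maria ∩ Pita ∩ Viktor ∩ Esperanza: 10:05-12:25, 13:25-13:35, 15:35-16:50.
Maria ∩ Pita ∩ Viktor ∩ Esperanza ∩ Elena: 10:05-12:25, 15:35-16:50.
So the common availability across everyone is 10:05-12:25, 15:35-16:50.
The last common window of at least 45 minutes is 15:35-16:50; a 45-minute meeting can start as late as 16:05 and still end by 16:50.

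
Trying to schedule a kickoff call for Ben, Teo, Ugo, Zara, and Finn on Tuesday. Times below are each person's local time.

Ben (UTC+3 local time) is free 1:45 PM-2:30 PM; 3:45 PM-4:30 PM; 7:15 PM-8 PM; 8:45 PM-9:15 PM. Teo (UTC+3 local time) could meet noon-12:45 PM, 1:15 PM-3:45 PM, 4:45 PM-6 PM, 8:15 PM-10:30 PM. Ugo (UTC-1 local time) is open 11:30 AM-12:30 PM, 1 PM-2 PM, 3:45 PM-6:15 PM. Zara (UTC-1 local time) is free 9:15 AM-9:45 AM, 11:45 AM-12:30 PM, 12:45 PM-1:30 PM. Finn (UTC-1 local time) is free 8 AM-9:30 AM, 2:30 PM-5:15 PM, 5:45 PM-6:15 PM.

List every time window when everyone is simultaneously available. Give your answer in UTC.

none

Ben in UTC: 10:45-11:30, 12:45-13:30, 16:15-17:00, 17:45-18:15 (subtract 3h to convert from UTC+3).
Teo in UTC: 09:00-09:45, 10:15-12:45, 13:45-15:00, 17:15-19:30 (subtract 3h to convert from UTC+3).
Ugo in UTC: 12:30-13:30, 14:00-15:00, 16:45-19:15 (add 1h to convert from UTC-1).
Zara in UTC: 10:15-10:45, 12:45-13:30, 13:45-14:30 (add 1h to convert from UTC-1).
Finn in UTC: 09:00-10:30, 15:30-18:15, 18:45-19:15 (add 1h to convert from UTC-1).
Ben ∩ Teo: 10:45-11:30, 17:45-18:15.
Ben ∩ Teo ∩ Ugo: 17:45-18:15.
Ben ∩ Teo ∩ Ugo ∩ Zara: ∅.
Ben ∩ Teo ∩ Ugo ∩ Zara ∩ Finn: ∅.
There is no time when everyone is free.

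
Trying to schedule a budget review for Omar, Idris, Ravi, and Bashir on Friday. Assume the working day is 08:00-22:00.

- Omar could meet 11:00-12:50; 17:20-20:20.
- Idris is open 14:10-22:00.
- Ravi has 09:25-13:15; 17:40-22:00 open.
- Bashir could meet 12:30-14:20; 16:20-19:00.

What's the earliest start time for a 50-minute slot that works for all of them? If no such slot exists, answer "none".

Omar ∩ Idris: 17:20-20:20.
Omar ∩ Idris ∩ Ravi: 17:40-20:20.
Omar ∩ Idris ∩ Ravi ∩ Bashir: 17:40-19:00.
Those are the intersection windows.
The first common window of at least 50 minutes is 17:40-19:00, so the earliest start is 17:40.

17:40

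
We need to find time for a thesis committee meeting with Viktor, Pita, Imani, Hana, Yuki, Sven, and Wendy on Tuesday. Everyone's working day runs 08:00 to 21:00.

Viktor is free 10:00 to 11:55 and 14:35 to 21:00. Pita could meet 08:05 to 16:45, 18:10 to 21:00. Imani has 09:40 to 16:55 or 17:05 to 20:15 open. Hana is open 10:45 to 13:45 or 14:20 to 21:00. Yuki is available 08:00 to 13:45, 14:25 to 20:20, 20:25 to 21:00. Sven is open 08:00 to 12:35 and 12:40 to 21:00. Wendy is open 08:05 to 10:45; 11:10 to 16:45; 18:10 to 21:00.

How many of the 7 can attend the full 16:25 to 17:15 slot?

Viktor, Hana, Yuki, and Sven can make the full 16:25-17:15 slot — that's 4.

4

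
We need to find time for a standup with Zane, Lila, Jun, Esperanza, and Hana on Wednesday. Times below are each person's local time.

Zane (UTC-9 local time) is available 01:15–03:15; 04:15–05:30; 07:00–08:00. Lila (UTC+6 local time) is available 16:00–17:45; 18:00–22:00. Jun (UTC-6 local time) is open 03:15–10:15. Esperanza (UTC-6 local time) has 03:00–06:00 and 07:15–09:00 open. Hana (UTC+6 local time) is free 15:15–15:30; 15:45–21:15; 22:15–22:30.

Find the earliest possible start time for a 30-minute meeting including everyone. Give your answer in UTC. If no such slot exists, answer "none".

10:15

Zane in UTC: 10:15-12:15, 13:15-14:30, 16:00-17:00 (add 9h to convert from UTC-9).
Lila in UTC: 10:00-11:45, 12:00-16:00 (subtract 6h to convert from UTC+6).
Jun in UTC: 09:15-16:15 (add 6h to convert from UTC-6).
Esperanza in UTC: 09:00-12:00, 13:15-15:00 (add 6h to convert from UTC-6).
Hana in UTC: 09:15-09:30, 09:45-15:15, 16:15-16:30 (subtract 6h to convert from UTC+6).
Zane ∩ Lila: 10:15-11:45, 12:00-12:15, 13:15-14:30.
Zane ∩ Lila ∩ Jun: 10:15-11:45, 12:00-12:15, 13:15-14:30.
Zane ∩ Lila ∩ Jun ∩ Esperanza: 10:15-11:45, 13:15-14:30.
Zane ∩ Lila ∩ Jun ∩ Esperanza ∩ Hana: 10:15-11:45, 13:15-14:30.
The first common window of at least 30 minutes is 10:15-11:45, so the earliest start is 10:15.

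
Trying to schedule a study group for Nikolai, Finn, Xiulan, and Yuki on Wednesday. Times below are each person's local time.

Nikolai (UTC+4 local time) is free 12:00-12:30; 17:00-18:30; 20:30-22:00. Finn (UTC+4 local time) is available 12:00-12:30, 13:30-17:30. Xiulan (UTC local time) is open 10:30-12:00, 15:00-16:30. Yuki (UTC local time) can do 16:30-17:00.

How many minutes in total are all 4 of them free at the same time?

0

Nikolai in UTC: 08:00-08:30, 13:00-14:30, 16:30-18:00 (subtract 4h to convert from UTC+4).
Finn in UTC: 08:00-08:30, 09:30-13:30 (subtract 4h to convert from UTC+4).
Xiulan in UTC: 10:30-12:00, 15:00-16:30.
Yuki in UTC: 16:30-17:00.
Nikolai ∩ Finn: 08:00-08:30, 13:00-13:30.
Nikolai ∩ Finn ∩ Xiulan: ∅.
Nikolai ∩ Finn ∩ Xiulan ∩ Yuki: ∅.
There is no time when everyone is free.
There is no common window, so the total is 0 minutes.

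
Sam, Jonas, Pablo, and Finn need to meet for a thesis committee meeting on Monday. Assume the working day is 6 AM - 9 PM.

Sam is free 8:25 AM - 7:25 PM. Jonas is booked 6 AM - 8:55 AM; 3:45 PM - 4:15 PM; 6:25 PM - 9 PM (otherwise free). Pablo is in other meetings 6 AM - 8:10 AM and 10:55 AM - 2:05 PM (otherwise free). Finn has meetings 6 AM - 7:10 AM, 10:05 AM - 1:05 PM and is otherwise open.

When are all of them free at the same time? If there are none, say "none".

08:55-10:05, 14:05-15:45, 16:15-18:25

Sam free: 08:25-19:25.
Jonas free: 08:55-15:45, 16:15-18:25 (invert busy blocks within the working day).
Pablo free: 08:10-10:55, 14:05-21:00 (invert busy blocks within the working day).
Finn free: 07:10-10:05, 13:05-21:00 (invert busy blocks within the working day).
Sam ∩ Jonas: 08:55-15:45, 16:15-18:25.
Sam ∩ Jonas ∩ Pablo: 08:55-10:55, 14:05-15:45, 16:15-18:25.
Sam ∩ Jonas ∩ Pablo ∩ Finn: 08:55-10:05, 14:05-15:45, 16:15-18:25.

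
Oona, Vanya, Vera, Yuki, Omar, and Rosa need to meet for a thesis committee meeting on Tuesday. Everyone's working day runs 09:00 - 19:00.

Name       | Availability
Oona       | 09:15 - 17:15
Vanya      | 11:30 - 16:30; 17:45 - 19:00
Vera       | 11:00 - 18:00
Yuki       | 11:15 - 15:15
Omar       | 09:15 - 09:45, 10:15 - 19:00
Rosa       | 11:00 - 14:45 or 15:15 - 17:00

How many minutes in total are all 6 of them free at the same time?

Oona ∩ Vanya: 11:30-16:30.
Oona ∩ Vanya ∩ Vera: 11:30-16:30.
Oona ∩ Vanya ∩ Vera ∩ Yuki: 11:30-15:15.
Oona ∩ Vanya ∩ Vera ∩ Yuki ∩ Omar: 11:30-15:15.
Oona ∩ Vanya ∩ Vera ∩ Yuki ∩ Omar ∩ Rosa: 11:30-14:45.
That's a single block of 195 minutes.

195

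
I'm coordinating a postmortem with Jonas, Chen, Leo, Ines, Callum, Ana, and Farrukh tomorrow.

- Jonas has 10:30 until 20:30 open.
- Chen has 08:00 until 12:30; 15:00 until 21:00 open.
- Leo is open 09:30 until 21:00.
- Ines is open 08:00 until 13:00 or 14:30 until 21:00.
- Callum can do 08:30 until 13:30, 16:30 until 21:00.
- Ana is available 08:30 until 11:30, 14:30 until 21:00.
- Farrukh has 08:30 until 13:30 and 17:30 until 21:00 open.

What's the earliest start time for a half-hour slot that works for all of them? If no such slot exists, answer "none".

Jonas ∩ Chen: 10:30-12:30, 15:00-20:30.
Jonas ∩ Chen ∩ Leo: 10:30-12:30, 15:00-20:30.
Jonas ∩ Chen ∩ Leo ∩ Ines: 10:30-12:30, 15:00-20:30.
Jonas ∩ Chen ∩ Leo ∩ Ines ∩ Callum: 10:30-12:30, 16:30-20:30.
Jonas ∩ Chen ∩ Leo ∩ Ines ∩ Callum ∩ Ana: 10:30-11:30, 16:30-20:30.
Jonas ∩ Chen ∩ Leo ∩ Ines ∩ Callum ∩ Ana ∩ Farrukh: 10:30-11:30, 17:30-20:30.
So the common availability across everyone is 10:30-11:30, 17:30-20:30.
The first common window of at least 30 minutes is 10:30-11:30, so the earliest start is 10:30.

10:30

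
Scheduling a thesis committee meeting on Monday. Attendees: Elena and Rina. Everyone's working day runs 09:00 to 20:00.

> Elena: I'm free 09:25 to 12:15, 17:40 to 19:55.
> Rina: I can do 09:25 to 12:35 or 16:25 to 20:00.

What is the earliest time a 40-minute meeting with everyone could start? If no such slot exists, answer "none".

Elena ∩ Rina: 09:25-12:15, 17:40-19:55.
The first common window of at least 40 minutes is 09:25-12:15, so the earliest start is 09:25.

09:25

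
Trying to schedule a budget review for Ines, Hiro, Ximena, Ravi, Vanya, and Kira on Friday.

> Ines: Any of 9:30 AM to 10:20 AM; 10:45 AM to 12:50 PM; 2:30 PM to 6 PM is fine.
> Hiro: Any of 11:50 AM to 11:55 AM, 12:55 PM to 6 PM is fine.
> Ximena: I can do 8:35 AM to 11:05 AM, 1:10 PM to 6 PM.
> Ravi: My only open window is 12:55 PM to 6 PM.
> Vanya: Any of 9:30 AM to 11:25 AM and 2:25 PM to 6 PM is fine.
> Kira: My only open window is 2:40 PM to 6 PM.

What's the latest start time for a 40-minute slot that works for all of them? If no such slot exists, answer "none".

Ines ∩ Hiro: 11:50-11:55, 14:30-18:00.
Ines ∩ Hiro ∩ Ximena: 14:30-18:00.
Ines ∩ Hiro ∩ Ximena ∩ Ravi: 14:30-18:00.
Ines ∩ Hiro ∩ Ximena ∩ Ravi ∩ Vanya: 14:30-18:00.
Ines ∩ Hiro ∩ Ximena ∩ Ravi ∩ Vanya ∩ Kira: 14:40-18:00.
The last common window of at least 40 minutes is 14:40-18:00; a 40-minute meeting can start as late as 17:20 and still end by 18:00.

17:20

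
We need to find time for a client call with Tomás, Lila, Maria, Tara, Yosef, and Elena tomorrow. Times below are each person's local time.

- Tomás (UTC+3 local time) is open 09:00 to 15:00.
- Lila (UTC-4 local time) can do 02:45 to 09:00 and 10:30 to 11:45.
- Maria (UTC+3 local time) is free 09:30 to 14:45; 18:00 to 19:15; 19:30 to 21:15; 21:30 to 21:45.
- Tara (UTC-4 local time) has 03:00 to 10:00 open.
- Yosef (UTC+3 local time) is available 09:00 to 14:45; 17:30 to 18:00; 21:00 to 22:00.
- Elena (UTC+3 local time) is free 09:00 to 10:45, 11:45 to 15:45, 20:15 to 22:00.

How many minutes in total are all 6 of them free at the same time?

225

Tomás in UTC: 06:00-12:00 (subtract 3h to convert from UTC+3).
Lila in UTC: 06:45-13:00, 14:30-15:45 (add 4h to convert from UTC-4).
Maria in UTC: 06:30-11:45, 15:00-16:15, 16:30-18:15, 18:30-18:45 (subtract 3h to convert from UTC+3).
Tara in UTC: 07:00-14:00 (add 4h to convert from UTC-4).
Yosef in UTC: 06:00-11:45, 14:30-15:00, 18:00-19:00 (subtract 3h to convert from UTC+3).
Elena in UTC: 06:00-07:45, 08:45-12:45, 17:15-19:00 (subtract 3h to convert from UTC+3).
Tomás ∩ Lila: 06:45-12:00.
Tomás ∩ Lila ∩ Maria: 06:45-11:45.
Tomás ∩ Lila ∩ Maria ∩ Tara: 07:00-11:45.
Tomás ∩ Lila ∩ Maria ∩ Tara ∩ Yosef: 07:00-11:45.
Tomás ∩ Lila ∩ Maria ∩ Tara ∩ Yosef ∩ Elena: 07:00-07:45, 08:45-11:45.
Summing the common windows: 45 + 180 = 225 minutes.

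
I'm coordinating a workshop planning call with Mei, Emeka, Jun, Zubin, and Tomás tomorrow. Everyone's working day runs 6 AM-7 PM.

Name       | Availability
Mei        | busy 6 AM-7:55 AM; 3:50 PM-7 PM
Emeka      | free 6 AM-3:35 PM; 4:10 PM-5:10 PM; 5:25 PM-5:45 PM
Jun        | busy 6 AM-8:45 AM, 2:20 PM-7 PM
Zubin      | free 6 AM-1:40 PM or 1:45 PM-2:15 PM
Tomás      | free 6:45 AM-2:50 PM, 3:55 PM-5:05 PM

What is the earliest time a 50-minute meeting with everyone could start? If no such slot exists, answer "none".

Mei free: 07:55-15:50 (invert busy blocks within the working day).
Emeka free: 06:00-15:35, 16:10-17:10, 17:25-17:45.
Jun free: 08:45-14:20 (invert busy blocks within the working day).
Zubin free: 06:00-13:40, 13:45-14:15.
Tomás free: 06:45-14:50, 15:55-17:05.
Mei ∩ Emeka: 07:55-15:35.
Mei ∩ Emeka ∩ Jun: 08:45-14:20.
Mei ∩ Emeka ∩ Jun ∩ Zubin: 08:45-13:40, 13:45-14:15.
Mei ∩ Emeka ∩ Jun ∩ Zubin ∩ Tomás: 08:45-13:40, 13:45-14:15.
The first common window of at least 50 minutes is 08:45-13:40, so the earliest start is 08:45.

08:45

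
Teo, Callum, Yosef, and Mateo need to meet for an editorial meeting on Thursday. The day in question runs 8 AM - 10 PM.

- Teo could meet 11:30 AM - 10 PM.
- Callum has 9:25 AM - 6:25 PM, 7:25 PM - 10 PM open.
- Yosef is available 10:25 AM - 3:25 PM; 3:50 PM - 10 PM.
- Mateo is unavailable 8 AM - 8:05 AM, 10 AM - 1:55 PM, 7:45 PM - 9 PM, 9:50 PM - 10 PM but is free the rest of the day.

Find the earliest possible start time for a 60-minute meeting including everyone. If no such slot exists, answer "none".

13:55

Teo free: 11:30-22:00.
Callum free: 09:25-18:25, 19:25-22:00.
Yosef free: 10:25-15:25, 15:50-22:00.
Mateo free: 08:05-10:00, 13:55-19:45, 21:00-21:50 (invert busy blocks within the working day).
Teo ∩ Callum: 11:30-18:25, 19:25-22:00.
Teo ∩ Callum ∩ Yosef: 11:30-15:25, 15:50-18:25, 19:25-22:00.
Teo ∩ Callum ∩ Yosef ∩ Mateo: 13:55-15:25, 15:50-18:25, 19:25-19:45, 21:00-21:50.
Those are the intersection windows.
The first common window of at least 60 minutes is 13:55-15:25, so the earliest start is 13:55.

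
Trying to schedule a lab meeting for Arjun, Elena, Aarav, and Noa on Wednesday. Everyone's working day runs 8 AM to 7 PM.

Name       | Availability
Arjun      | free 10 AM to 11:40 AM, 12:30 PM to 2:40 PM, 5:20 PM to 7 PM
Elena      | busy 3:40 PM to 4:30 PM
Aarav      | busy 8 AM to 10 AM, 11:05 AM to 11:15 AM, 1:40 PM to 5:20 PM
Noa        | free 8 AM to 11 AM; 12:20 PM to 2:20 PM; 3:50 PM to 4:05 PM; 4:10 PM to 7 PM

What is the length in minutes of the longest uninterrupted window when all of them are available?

100

Arjun free: 10:00-11:40, 12:30-14:40, 17:20-19:00.
Elena free: 08:00-15:40, 16:30-19:00 (invert busy blocks within the working day).
Aarav free: 10:00-11:05, 11:15-13:40, 17:20-19:00 (invert busy blocks within the working day).
Noa free: 08:00-11:00, 12:20-14:20, 15:50-16:05, 16:10-19:00.
Arjun ∩ Elena: 10:00-11:40, 12:30-14:40, 17:20-19:00.
Arjun ∩ Elena ∩ Aarav: 10:00-11:05, 11:15-11:40, 12:30-13:40, 17:20-19:00.
Arjun ∩ Elena ∩ Aarav ∩ Noa: 10:00-11:00, 12:30-13:40, 17:20-19:00.
The longest is 17:20-19:00 at 100 minutes.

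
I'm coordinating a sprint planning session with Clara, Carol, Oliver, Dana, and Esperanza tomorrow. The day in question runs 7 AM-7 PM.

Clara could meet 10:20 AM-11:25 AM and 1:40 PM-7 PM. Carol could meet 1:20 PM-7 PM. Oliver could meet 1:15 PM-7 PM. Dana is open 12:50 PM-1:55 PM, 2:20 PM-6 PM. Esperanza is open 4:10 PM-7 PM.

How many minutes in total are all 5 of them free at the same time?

Clara ∩ Carol: 13:40-19:00.
Clara ∩ Carol ∩ Oliver: 13:40-19:00.
Clara ∩ Carol ∩ Oliver ∩ Dana: 13:40-13:55, 14:20-18:00.
Clara ∩ Carol ∩ Oliver ∩ Dana ∩ Esperanza: 16:10-18:00.
That's a single block of 110 minutes.

110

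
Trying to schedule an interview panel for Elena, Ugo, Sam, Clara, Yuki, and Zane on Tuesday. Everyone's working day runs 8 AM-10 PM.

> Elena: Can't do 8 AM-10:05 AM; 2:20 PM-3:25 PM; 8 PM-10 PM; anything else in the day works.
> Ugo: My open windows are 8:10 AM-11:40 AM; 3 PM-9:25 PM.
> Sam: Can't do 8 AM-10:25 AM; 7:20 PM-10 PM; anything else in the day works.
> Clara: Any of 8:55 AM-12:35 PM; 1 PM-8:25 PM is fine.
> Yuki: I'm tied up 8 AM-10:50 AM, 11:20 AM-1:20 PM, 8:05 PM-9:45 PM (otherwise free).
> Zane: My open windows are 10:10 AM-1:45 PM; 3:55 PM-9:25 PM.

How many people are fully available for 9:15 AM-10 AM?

Elena free: 10:05-14:20, 15:25-20:00 (invert busy blocks within the working day).
Ugo free: 08:10-11:40, 15:00-21:25.
Sam free: 10:25-19:20 (invert busy blocks within the working day).
Clara free: 08:55-12:35, 13:00-20:25.
Yuki free: 10:50-11:20, 13:20-20:05, 21:45-22:00 (invert busy blocks within the working day).
Zane free: 10:10-13:45, 15:55-21:25.
Ugo and Clara can make the full 09:15-10:00 slot — that's 2.

2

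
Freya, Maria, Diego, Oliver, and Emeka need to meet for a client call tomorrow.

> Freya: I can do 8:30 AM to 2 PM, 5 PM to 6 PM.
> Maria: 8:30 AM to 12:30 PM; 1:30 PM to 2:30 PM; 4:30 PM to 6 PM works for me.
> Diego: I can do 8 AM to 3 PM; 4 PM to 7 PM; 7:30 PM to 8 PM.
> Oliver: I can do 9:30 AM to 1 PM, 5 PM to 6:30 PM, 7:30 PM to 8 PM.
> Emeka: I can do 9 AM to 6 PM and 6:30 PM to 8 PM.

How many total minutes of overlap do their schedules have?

Freya ∩ Maria: 08:30-12:30, 13:30-14:00, 17:00-18:00.
Freya ∩ Maria ∩ Diego: 08:30-12:30, 13:30-14:00, 17:00-18:00.
Freya ∩ Maria ∩ Diego ∩ Oliver: 09:30-12:30, 17:00-18:00.
Freya ∩ Maria ∩ Diego ∩ Oliver ∩ Emeka: 09:30-12:30, 17:00-18:00.
Those are the intersection windows.
Summing the common windows: 180 + 60 = 240 minutes.

240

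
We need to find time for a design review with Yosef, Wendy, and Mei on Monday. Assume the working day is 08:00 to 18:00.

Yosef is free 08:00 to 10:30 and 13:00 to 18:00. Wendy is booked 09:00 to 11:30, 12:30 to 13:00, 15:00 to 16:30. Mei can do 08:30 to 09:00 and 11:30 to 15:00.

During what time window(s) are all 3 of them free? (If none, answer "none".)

Yosef free: 08:00-10:30, 13:00-18:00.
Wendy free: 08:00-09:00, 11:30-12:30, 13:00-15:00, 16:30-18:00 (invert busy blocks within the working day).
Mei free: 08:30-09:00, 11:30-15:00.
Yosef ∩ Wendy: 08:00-09:00, 13:00-15:00, 16:30-18:00.
Yosef ∩ Wendy ∩ Mei: 08:30-09:00, 13:00-15:00.

08:30-09:00, 13:00-15:00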